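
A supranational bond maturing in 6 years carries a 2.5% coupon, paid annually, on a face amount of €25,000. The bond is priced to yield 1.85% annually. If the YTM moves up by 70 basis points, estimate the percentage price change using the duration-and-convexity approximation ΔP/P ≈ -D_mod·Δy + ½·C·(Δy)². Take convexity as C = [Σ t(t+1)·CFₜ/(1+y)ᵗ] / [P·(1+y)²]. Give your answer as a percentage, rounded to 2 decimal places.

With y = 0.0185:
  t   CF        PV=CF/(1+0.0185)^t    t·PV        t(t+1)·PV
  1       625.00       613.6475       613.6475       1,227.2950
  2       625.00       602.5012     1,205.0025       3,615.0075
  3       625.00       591.5574     1,774.6723       7,098.6892
  4       625.00       580.8124     2,323.2496      11,616.2481
  5       625.00       570.2625     2,851.3127      17,107.8765
  6    25,625.00    22,956.0771   137,736.4624     964,155.2368
  Σ                 25,914.8582   146,504.3471   1,004,820.3531
P = 25,914.8582; D_Mac = 5.65330 yrs; D_mod = 5.55061 yrs; C = 37.37813.
Duration effect: -5.55061 × (+0.007) = -0.038854
Convexity effect: 0.5 × 37.37813 × (0.007)² = +0.0009158
ΔP/P ≈ -0.038854 + 0.0009158 = -0.037938 = -3.7938%.

-3.79%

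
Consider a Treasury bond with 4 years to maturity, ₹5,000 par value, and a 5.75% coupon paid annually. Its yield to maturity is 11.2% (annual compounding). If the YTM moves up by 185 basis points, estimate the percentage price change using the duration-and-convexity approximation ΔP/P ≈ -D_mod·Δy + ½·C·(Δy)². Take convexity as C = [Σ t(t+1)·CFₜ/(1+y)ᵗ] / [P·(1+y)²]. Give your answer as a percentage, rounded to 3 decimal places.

-5.830%

With y = 0.112:
  t   CF        PV=CF/(1+0.112)^t    t·PV        t(t+1)·PV
  1       287.50       258.5432       258.5432         517.0863
  2       287.50       232.5028       465.0057       1,395.0171
  3       287.50       209.0853       627.2559       2,509.0235
  4     5,287.50     3,458.0497    13,832.1988      69,160.9941
  Σ                  4,158.1810    15,183.0036      73,582.1210
P = 4,158.1810; D_Mac = 3.65136 yrs; D_mod = 3.28359 yrs; C = 14.31065.
Duration effect: -3.28359 × (+0.0185) = -0.060746
Convexity effect: 0.5 × 14.31065 × (0.0185)² = +0.0024489
ΔP/P ≈ -0.060746 + 0.0024489 = -0.058298 = -5.8298%.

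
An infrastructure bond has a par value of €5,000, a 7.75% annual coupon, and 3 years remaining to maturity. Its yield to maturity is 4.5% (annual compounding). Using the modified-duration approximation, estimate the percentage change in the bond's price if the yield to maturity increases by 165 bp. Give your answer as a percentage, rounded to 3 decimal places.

Periodic yield y = 0.045. Modified duration first:
  t   CF        PV=CF/(1+0.045)^t    t·PV
  1       387.50       370.8134       370.8134
  2       387.50       354.8454       709.6907
  3     5,387.50     4,721.0480    14,163.1439
  Σ                  5,446.7067    15,243.6480
P = 5,446.7067; D_Mac = 2.79869 yrs; D_mod = 2.79869/(1+0.045) = 2.67817 yrs.
ΔP/P ≈ -D_mod · Δy = -2.67817 × (+0.0165) = -0.044190 = -4.4190%.

-4.419%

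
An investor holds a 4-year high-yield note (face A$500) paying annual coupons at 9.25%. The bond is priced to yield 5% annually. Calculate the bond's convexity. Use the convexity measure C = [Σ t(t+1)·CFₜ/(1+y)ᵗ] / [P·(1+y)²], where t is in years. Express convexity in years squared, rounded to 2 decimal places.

With y = 0.05:
  t   CF        PV=CF/(1+0.05)^t    t·PV        t(t+1)·PV
  1        46.25        44.0476        44.0476          88.0952
  2        46.25        41.9501        83.9002         251.7007
  3        46.25        39.9525       119.8575         479.4299
  4       546.25       449.4012     1,797.6049       8,988.0245
  Σ                    575.3514     2,045.4102       9,807.2503
P = 575.3514.
Convexity = Σ t(t+1)·PV / [P·(1+y)²] = 9,807.2503 / (575.3514 × 1.102500) = 15.46092.

15.46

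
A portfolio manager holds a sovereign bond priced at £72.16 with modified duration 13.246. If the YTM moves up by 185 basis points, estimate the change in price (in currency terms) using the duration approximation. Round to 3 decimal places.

-£17.683

Duration approximation: ΔP/P ≈ -D_mod · Δy = -13.246 × (+0.0185) = -0.245051.
ΔP ≈ 72.16 × (-0.245051) = -17.68288016.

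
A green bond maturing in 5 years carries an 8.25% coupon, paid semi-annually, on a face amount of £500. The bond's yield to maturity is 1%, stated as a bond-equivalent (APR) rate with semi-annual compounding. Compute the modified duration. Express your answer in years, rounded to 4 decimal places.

Periodic yield y = 0.005. First find Macaulay duration:
  t   CF        PV=CF/(1+0.005)^t    t·PV
  1       20.625        20.5224        20.5224
  2       20.625        20.4203        40.8406
  3       20.625        20.3187        60.9561
  4       20.625        20.2176        80.8704
  5       20.625        20.1170       100.5851
  6       20.625        20.0169       120.1016
  7       20.625        19.9173       139.4214
  8       20.625        19.8183       158.5461
  9       20.625        19.7197       177.4769
  10     520.625       495.2955     4,952.9552
  Σ                    676.3637     5,852.2758
P = 676.3637; Macaulay duration = 5,852.2758 / 676.3637 = 8.65256 half-year periods = 4.32628 years.
Modified duration = D_Mac / (1 + y) = 4.32628 / 1.005 = 4.30475 years.

4.3048 years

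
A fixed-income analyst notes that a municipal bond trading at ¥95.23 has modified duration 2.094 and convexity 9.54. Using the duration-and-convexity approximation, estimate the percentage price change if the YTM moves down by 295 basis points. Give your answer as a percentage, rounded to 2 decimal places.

Duration effect: -D_mod·Δy = -2.094 × (-0.0295) = +0.061773
Convexity effect: ½·C·(Δy)² = 0.5 × 9.54 × (-0.0295)² = +0.0041510925
ΔP/P ≈ +0.061773 + 0.0041510925 = +0.0659240925
= +6.59240925%.

+6.59%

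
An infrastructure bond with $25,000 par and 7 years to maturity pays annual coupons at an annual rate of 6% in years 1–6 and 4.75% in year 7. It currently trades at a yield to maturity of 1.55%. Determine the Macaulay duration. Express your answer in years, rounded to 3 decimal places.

Periodic yield y = 0.0155. Discount each cash flow and weight by its year:
  t   CF        PV=CF/(1+0.0155)^t    t·PV
  1     1,500.00     1,477.1049     1,477.1049
  2     1,500.00     1,454.5592     2,909.1184
  3     1,500.00     1,432.3577     4,297.0730
  4     1,500.00     1,410.4950     5,641.9800
  5     1,500.00     1,388.9660     6,944.8301
  6     1,500.00     1,367.7656     8,206.5939
  7    26,187.50    23,514.4349   164,601.0443
  Σ                 32,045.6833   194,077.7445
Price P = Σ PV = 32,045.6833.
Macaulay duration = Σ(t·PV) / P = 194,077.7445 / 32,045.6833 = 6.05628 years.

6.056 years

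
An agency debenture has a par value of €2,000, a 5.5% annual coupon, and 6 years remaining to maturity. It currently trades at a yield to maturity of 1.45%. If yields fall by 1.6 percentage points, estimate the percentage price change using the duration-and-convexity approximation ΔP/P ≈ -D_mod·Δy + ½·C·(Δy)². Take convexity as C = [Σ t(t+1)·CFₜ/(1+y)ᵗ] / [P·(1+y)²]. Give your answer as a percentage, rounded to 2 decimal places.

With y = 0.0145:
  t   CF        PV=CF/(1+0.0145)^t    t·PV        t(t+1)·PV
  1       110.00       108.4278       108.4278         216.8556
  2       110.00       106.8781       213.7561         641.2684
  3       110.00       105.3505       316.0514       1,264.2058
  4       110.00       103.8447       415.3789       2,076.8947
  5       110.00       102.3605       511.8025       3,070.8152
  6     2,110.00     1,935.3974    11,612.3842      81,286.6896
  Σ                  2,462.2590    13,177.8011      88,556.7293
P = 2,462.2590; D_Mac = 5.35192 yrs; D_mod = 5.27542 yrs; C = 34.94489.
Duration effect: -5.27542 × (-0.016) = +0.084407
Convexity effect: 0.5 × 34.94489 × (-0.016)² = +0.0044729
ΔP/P ≈ +0.084407 + 0.0044729 = +0.088880 = +8.8880%.

+8.89%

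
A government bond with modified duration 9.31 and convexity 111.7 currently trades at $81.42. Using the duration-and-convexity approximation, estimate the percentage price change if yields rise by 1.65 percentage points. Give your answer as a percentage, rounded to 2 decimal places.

Duration effect: -D_mod·Δy = -9.31 × (+0.0165) = -0.153615
Convexity effect: ½·C·(Δy)² = 0.5 × 111.7 × (0.0165)² = +0.0152051625
ΔP/P ≈ -0.153615 + 0.0152051625 = -0.1384098375
= -13.84098375%.

-13.84%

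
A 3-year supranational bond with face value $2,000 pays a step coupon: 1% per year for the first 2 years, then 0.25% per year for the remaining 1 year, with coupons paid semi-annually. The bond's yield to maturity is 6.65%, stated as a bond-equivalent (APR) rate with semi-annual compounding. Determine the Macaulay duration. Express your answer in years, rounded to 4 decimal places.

2.9606 years

Periodic yield y = 0.03325. Discount each cash flow and weight by its period:
  t   CF        PV=CF/(1+0.03325)^t    t·PV
  1        10.00         9.6782         9.6782
  2        10.00         9.3668        18.7335
  3        10.00         9.0653        27.1960
  4        10.00         8.7736        35.0944
  5         2.50         2.1228        10.6141
  6     2,002.50     1,645.6597     9,873.9584
  Σ                  1,684.6664     9,975.2746
Price P = Σ PV = 1,684.6664.
Macaulay duration = Σ(t·PV) / P = 9,975.2746 / 1,684.6664 = 5.92122 half-year periods.
In years: 5.92122 / 2 = 2.96061 years.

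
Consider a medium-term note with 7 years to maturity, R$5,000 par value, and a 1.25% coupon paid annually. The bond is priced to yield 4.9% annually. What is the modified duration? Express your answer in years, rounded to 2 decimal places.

6.39 years

Periodic yield y = 0.049. First find Macaulay duration:
  t   CF        PV=CF/(1+0.049)^t    t·PV
  1        62.50        59.5806        59.5806
  2        62.50        56.7975       113.5950
  3        62.50        54.1444       162.4332
  4        62.50        51.6153       206.4610
  5        62.50        49.2042       246.0212
  6        62.50        46.9059       281.4352
  7     5,062.50     3,621.9014    25,353.3095
  Σ                  3,940.1492    26,422.8356
P = 3,940.1492; Macaulay duration = 26,422.8356 / 3,940.1492 = 6.70605 years.
Modified duration = D_Mac / (1 + y) = 6.70605 / 1.049 = 6.39280 years.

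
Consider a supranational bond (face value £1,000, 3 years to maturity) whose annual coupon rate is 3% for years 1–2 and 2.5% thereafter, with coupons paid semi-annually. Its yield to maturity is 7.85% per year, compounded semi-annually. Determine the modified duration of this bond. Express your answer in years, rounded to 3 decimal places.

Periodic yield y = 0.03925. First find Macaulay duration:
  t   CF        PV=CF/(1+0.03925)^t    t·PV
  1        15.00        14.4335        14.4335
  2        15.00        13.8884        27.7767
  3        15.00        13.3638        40.0915
  4        15.00        12.8591        51.4365
  5        12.50        10.3112        51.5561
  6     1,012.50       803.6646     4,821.9875
  Σ                    868.5206     5,007.2818
P = 868.5206; Macaulay duration = 5,007.2818 / 868.5206 = 5.76530 half-year periods = 2.88265 years.
Modified duration = D_Mac / (1 + y) = 2.88265 / 1.03925 = 2.77378 years.

2.774 years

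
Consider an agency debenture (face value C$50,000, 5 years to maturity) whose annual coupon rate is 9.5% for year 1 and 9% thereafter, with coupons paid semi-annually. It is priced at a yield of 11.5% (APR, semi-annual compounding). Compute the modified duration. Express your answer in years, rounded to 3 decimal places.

Periodic yield y = 0.0575. First find Macaulay duration:
  t   CF        PV=CF/(1+0.0575)^t    t·PV
  1     2,375.00     2,245.8629     2,245.8629
  2     2,375.00     2,123.7474     4,247.4948
  3     2,250.00     1,902.5733     5,707.7198
  4     2,250.00     1,799.1237     7,196.4946
  5     2,250.00     1,701.2990     8,506.4948
  6     2,250.00     1,608.7933     9,652.7601
  7     2,250.00     1,521.3176    10,649.2231
  8     2,250.00     1,438.5982    11,508.7855
  9     2,250.00     1,360.3765    12,243.3889
  10   52,250.00    29,873.2542   298,732.5419
  Σ                 45,574.9460   370,690.7664
P = 45,574.9460; Macaulay duration = 370,690.7664 / 45,574.9460 = 8.13365 half-year periods = 4.06683 years.
Modified duration = D_Mac / (1 + y) = 4.06683 / 1.0575 = 3.84570 years.

3.846 years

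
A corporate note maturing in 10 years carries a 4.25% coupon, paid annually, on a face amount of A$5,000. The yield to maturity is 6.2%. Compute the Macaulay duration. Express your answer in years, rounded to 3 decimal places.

8.196 years

Periodic yield y = 0.062. Discount each cash flow and weight by its year:
  t   CF        PV=CF/(1+0.062)^t    t·PV
  1       212.50       200.0942       200.0942
  2       212.50       188.4126       376.8252
  3       212.50       177.4130       532.2389
  4       212.50       167.0555       668.2221
  5       212.50       157.3028       786.5138
  6       212.50       148.1194       888.7162
  7       212.50       139.4721       976.3046
  8       212.50       131.3297     1,050.6372
  9       212.50       123.6626     1,112.9632
  10    5,212.50     2,856.2808    28,562.8080
  Σ                  4,289.1425    35,155.3234
Price P = Σ PV = 4,289.1425.
Macaulay duration = Σ(t·PV) / P = 35,155.3234 / 4,289.1425 = 8.19635 years.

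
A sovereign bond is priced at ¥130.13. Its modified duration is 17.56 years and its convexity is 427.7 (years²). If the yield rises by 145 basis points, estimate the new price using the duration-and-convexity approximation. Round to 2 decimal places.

Duration effect: -D_mod·Δy = -17.56 × (+0.0145) = -0.254620
Convexity effect: ½·C·(Δy)² = 0.5 × 427.7 × (0.0145)² = +0.0449619625
ΔP/P ≈ -0.254620 + 0.0449619625 = -0.2096580375
New price ≈ 130.13 × (1 - 0.2096580375) = 102.847199580125.

¥102.85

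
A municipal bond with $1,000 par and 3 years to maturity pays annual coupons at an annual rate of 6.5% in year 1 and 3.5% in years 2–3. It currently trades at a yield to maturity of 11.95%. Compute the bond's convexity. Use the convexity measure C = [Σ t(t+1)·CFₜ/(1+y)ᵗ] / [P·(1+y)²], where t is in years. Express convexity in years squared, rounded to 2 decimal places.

8.85

With y = 0.1195:
  t   CF        PV=CF/(1+0.1195)^t    t·PV        t(t+1)·PV
  1        65.00        58.0616        58.0616         116.1233
  2        35.00        27.9267        55.8534         167.5603
  3     1,035.00       737.6801     2,213.0402       8,852.1610
  Σ                    823.6684     2,326.9553       9,135.8445
P = 823.6684.
Convexity = Σ t(t+1)·PV / [P·(1+y)²] = 9,135.8445 / (823.6684 × 1.253280) = 8.85010.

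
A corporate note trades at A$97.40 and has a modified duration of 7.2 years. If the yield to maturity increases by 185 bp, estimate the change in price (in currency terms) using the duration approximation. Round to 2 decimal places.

Duration approximation: ΔP/P ≈ -D_mod · Δy = -7.2 × (+0.0185) = -0.133200.
ΔP ≈ 97.40 × (-0.133200) = -12.97368.

-A$12.97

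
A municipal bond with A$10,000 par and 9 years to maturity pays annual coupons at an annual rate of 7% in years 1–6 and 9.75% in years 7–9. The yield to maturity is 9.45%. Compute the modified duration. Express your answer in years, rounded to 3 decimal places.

6.248 years

Periodic yield y = 0.0945. First find Macaulay duration:
  t   CF        PV=CF/(1+0.0945)^t    t·PV
  1       700.00       639.5614       639.5614
  2       700.00       584.3412     1,168.6824
  3       700.00       533.8887     1,601.6661
  4       700.00       487.7923     1,951.1694
  5       700.00       445.6760     2,228.3798
  6       700.00       407.1959     2,443.1757
  7       975.00       518.1962     3,627.3737
  8       975.00       473.4548     3,787.6381
  9    10,975.00     4,869.2563    43,823.3068
  Σ                  8,959.3629    61,270.9534
P = 8,959.3629; Macaulay duration = 61,270.9534 / 8,959.3629 = 6.83876 years.
Modified duration = D_Mac / (1 + y) = 6.83876 / 1.0945 = 6.24830 years.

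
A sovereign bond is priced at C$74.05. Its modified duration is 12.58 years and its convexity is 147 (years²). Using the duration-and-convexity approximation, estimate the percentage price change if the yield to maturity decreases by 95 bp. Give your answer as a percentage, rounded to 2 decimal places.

+12.61%

Duration effect: -D_mod·Δy = -12.58 × (-0.0095) = +0.119510
Convexity effect: ½·C·(Δy)² = 0.5 × 147 × (-0.0095)² = +0.006633375
ΔP/P ≈ +0.119510 + 0.006633375 = +0.126143375
= +12.6143375%.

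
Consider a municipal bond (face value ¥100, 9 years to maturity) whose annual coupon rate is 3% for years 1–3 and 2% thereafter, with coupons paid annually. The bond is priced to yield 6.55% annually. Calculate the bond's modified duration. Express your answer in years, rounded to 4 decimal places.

Periodic yield y = 0.0655. First find Macaulay duration:
  t   CF        PV=CF/(1+0.0655)^t    t·PV
  1         3.00         2.8156         2.8156
  2         3.00         2.6425         5.2850
  3         3.00         2.4801         7.4402
  4         2.00         1.5517         6.2069
  5         2.00         1.4563         7.2817
  6         2.00         1.3668         8.2009
  7         2.00         1.2828         8.9795
  8         2.00         1.2039         9.6315
  9       102.00        57.6261       518.6347
  Σ                     72.4258       574.4760
P = 72.4258; Macaulay duration = 574.4760 / 72.4258 = 7.93192 years.
Modified duration = D_Mac / (1 + y) = 7.93192 / 1.0655 = 7.44432 years.

7.4443 years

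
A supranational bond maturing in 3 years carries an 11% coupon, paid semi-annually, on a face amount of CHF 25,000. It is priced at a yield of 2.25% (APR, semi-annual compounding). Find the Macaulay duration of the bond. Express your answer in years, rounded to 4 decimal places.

2.6791 years

Periodic yield y = 0.01125. Discount each cash flow and weight by its period:
  t   CF        PV=CF/(1+0.01125)^t    t·PV
  1     1,375.00     1,359.7033     1,359.7033
  2     1,375.00     1,344.5768     2,689.1537
  3     1,375.00     1,329.6186     3,988.8559
  4     1,375.00     1,314.8268     5,259.3073
  5     1,375.00     1,300.1996     6,500.9980
  6    26,375.00    24,662.7364   147,976.4182
  Σ                 31,311.6616   167,774.4365
Price P = Σ PV = 31,311.6616.
Macaulay duration = Σ(t·PV) / P = 167,774.4365 / 31,311.6616 = 5.35821 half-year periods.
In years: 5.35821 / 2 = 2.67910 years.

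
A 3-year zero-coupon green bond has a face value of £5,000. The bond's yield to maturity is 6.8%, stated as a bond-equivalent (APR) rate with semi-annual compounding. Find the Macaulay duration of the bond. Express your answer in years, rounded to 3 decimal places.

3.000 years

A zero-coupon bond has a single cash flow at maturity, so its Macaulay duration equals its maturity: 3 years.
(Equivalently: 6 semi-annual periods ÷ 2 = 3 years.)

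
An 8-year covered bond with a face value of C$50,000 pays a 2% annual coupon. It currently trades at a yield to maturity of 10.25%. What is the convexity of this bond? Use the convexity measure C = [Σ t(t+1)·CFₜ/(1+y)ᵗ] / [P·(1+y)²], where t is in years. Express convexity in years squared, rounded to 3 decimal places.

51.988

With y = 0.1025:
  t   CF        PV=CF/(1+0.1025)^t    t·PV        t(t+1)·PV
  1     1,000.00       907.0295       907.0295       1,814.0590
  2     1,000.00       822.7025     1,645.4049       4,936.2148
  3     1,000.00       746.2154     2,238.6462       8,954.5848
  4     1,000.00       676.8394     2,707.3574      13,536.7872
  5     1,000.00       613.9133     3,069.5663      18,417.3976
  6     1,000.00       556.8374     3,341.0245      23,387.1716
  7     1,000.00       505.0680     3,535.4757      28,283.8054
  8    51,000.00    23,363.6876   186,909.5010   1,682,185.5088
  Σ                 28,192.2930   204,354.0055   1,781,515.5291
P = 28,192.2930.
Convexity = Σ t(t+1)·PV / [P·(1+y)²] = 1,781,515.5291 / (28,192.2930 × 1.215506) = 51.98787.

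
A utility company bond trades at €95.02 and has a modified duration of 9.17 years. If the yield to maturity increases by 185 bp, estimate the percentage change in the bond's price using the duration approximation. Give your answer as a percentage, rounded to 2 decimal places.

-16.96%

Duration approximation: ΔP/P ≈ -D_mod · Δy = -9.17 × (+0.0185) = -0.169645.
As a percentage: -16.9645%.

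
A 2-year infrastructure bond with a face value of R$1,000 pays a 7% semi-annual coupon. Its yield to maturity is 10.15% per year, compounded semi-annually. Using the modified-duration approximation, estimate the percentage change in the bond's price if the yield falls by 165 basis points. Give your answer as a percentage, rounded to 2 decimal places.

+2.98%

Periodic yield y = 0.05075. Modified duration first:
  t   CF        PV=CF/(1+0.05075)^t    t·PV
  1        35.00        33.3095        33.3095
  2        35.00        31.7007        63.4015
  3        35.00        30.1696        90.5089
  4     1,035.00       849.0686     3,396.2742
  Σ                    944.2484     3,583.4941
P = 944.2484; D_Mac = 3.79508 half-year periods = 1.89754 yrs; D_mod = 1.89754/(1+0.05075) = 1.80589 yrs.
ΔP/P ≈ -D_mod · Δy = -1.80589 × (-0.0165) = +0.029797 = +2.9797%.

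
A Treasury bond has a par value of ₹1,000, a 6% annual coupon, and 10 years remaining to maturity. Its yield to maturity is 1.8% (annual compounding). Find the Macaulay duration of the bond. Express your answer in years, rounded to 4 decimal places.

8.1676 years

Periodic yield y = 0.018. Discount each cash flow and weight by its year:
  t   CF        PV=CF/(1+0.018)^t    t·PV
  1        60.00        58.9391        58.9391
  2        60.00        57.8970       115.7939
  3        60.00        56.8732       170.6197
  4        60.00        55.8676       223.4705
  5        60.00        54.8798       274.3989
  6        60.00        53.9094       323.4565
  7        60.00        52.9562       370.6934
  8        60.00        52.0198       416.1587
  9        60.00        51.1000       459.9004
  10    1,060.00       886.8049     8,868.0490
  Σ                  1,381.2471    11,281.4800
Price P = Σ PV = 1,381.2471.
Macaulay duration = Σ(t·PV) / P = 11,281.4800 / 1,381.2471 = 8.16760 years.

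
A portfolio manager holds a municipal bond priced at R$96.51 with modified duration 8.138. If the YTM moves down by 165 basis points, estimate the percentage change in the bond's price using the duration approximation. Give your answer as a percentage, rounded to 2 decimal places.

+13.43%

Duration approximation: ΔP/P ≈ -D_mod · Δy = -8.138 × (-0.0165) = +0.134277.
As a percentage: +13.4277%.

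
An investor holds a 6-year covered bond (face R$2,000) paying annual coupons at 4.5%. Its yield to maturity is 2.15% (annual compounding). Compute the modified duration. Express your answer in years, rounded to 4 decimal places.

Periodic yield y = 0.0215. First find Macaulay duration:
  t   CF        PV=CF/(1+0.0215)^t    t·PV
  1        90.00        88.1057        88.1057
  2        90.00        86.2513       172.5026
  3        90.00        84.4360       253.3079
  4        90.00        82.6588       330.6351
  5        90.00        80.9190       404.5951
  6     2,090.00     1,839.5689    11,037.4134
  Σ                  2,261.9397    12,286.5599
P = 2,261.9397; Macaulay duration = 12,286.5599 / 2,261.9397 = 5.43187 years.
Modified duration = D_Mac / (1 + y) = 5.43187 / 1.0215 = 5.31754 years.

5.3175 years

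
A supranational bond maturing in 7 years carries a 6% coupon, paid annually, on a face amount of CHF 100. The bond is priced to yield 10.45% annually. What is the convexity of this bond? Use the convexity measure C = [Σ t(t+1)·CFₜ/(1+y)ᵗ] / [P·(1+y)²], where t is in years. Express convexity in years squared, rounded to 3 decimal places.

35.258

With y = 0.1045:
  t   CF        PV=CF/(1+0.1045)^t    t·PV        t(t+1)·PV
  1         6.00         5.4323         5.4323          10.8646
  2         6.00         4.9184         9.8367          29.5101
  3         6.00         4.4530        13.3590          53.4362
  4         6.00         4.0317        16.1268          80.6340
  5         6.00         3.6503        18.2513         109.5075
  6         6.00         3.3049        19.8293         138.8054
  7       106.00        52.8623       370.0359       2,960.2872
  Σ                     78.6528       452.8714       3,383.0451
P = 78.6528.
Convexity = Σ t(t+1)·PV / [P·(1+y)²] = 3,383.0451 / (78.6528 × 1.219920) = 35.25836.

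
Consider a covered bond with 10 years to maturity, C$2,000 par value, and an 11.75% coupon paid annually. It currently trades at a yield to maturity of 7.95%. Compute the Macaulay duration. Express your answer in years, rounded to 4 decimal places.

6.7745 years

Periodic yield y = 0.0795. Discount each cash flow and weight by its year:
  t   CF        PV=CF/(1+0.0795)^t    t·PV
  1       235.00       217.6934       217.6934
  2       235.00       201.6613       403.3226
  3       235.00       186.8099       560.4297
  4       235.00       173.0523       692.2090
  5       235.00       160.3078       801.5390
  6       235.00       148.5019       891.0113
  7       235.00       137.5654       962.9581
  8       235.00       127.4344     1,019.4752
  9       235.00       118.0495     1,062.4452
  10    2,235.00     1,040.0424    10,400.4244
  Σ                  2,511.1183    17,011.5080
Price P = Σ PV = 2,511.1183.
Macaulay duration = Σ(t·PV) / P = 17,011.5080 / 2,511.1183 = 6.77447 years.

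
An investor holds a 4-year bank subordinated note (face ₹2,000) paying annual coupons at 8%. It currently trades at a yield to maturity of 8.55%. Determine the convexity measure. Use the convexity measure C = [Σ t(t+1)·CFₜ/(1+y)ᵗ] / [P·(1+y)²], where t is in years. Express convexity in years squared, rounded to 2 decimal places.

With y = 0.0855:
  t   CF        PV=CF/(1+0.0855)^t    t·PV        t(t+1)·PV
  1       160.00       147.3975       147.3975         294.7950
  2       160.00       135.7877       271.5753         814.7260
  3       160.00       125.0923       375.2768       1,501.1073
  4     2,160.00     1,555.7308     6,222.9231      31,114.6153
  Σ                  1,964.0082     7,017.1727      33,725.2436
P = 1,964.0082.
Convexity = Σ t(t+1)·PV / [P·(1+y)²] = 33,725.2436 / (1,964.0082 × 1.178310) = 14.57311.

14.57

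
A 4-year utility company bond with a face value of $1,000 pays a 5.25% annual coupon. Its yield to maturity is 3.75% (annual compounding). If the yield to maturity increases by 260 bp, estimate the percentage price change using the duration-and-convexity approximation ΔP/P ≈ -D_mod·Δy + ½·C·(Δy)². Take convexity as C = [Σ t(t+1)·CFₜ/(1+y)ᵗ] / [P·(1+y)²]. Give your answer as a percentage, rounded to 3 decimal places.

With y = 0.0375:
  t   CF        PV=CF/(1+0.0375)^t    t·PV        t(t+1)·PV
  1        52.50        50.6024        50.6024         101.2048
  2        52.50        48.7734        97.5468         292.6404
  3        52.50        47.0105       141.0315         564.1262
  4     1,052.50       908.3844     3,633.5377      18,167.6887
  Σ                  1,054.7708     3,922.7185      19,125.6601
P = 1,054.7708; D_Mac = 3.71902 yrs; D_mod = 3.58460 yrs; C = 16.84543.
Duration effect: -3.58460 × (+0.026) = -0.093200
Convexity effect: 0.5 × 16.84543 × (0.026)² = +0.0056938
ΔP/P ≈ -0.093200 + 0.0056938 = -0.087506 = -8.7506%.

-8.751%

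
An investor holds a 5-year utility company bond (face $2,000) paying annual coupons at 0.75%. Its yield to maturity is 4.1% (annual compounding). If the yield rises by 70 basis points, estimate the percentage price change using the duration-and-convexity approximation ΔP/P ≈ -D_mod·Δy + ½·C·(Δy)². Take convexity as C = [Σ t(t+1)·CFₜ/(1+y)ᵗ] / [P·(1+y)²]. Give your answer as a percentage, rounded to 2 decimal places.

With y = 0.041:
  t   CF        PV=CF/(1+0.041)^t    t·PV        t(t+1)·PV
  1        15.00        14.4092        14.4092          28.8184
  2        15.00        13.8417        27.6834          83.0503
  3        15.00        13.2966        39.8897         159.5586
  4        15.00        12.7729        51.0915         255.4573
  5     2,015.00     1,648.2436     8,241.2181      49,447.3086
  Σ                  1,702.5640     8,374.2919      49,974.1932
P = 1,702.5640; D_Mac = 4.91864 yrs; D_mod = 4.72491 yrs; C = 27.08575.
Duration effect: -4.72491 × (+0.007) = -0.033074
Convexity effect: 0.5 × 27.08575 × (0.007)² = +0.0006636
ΔP/P ≈ -0.033074 + 0.0006636 = -0.032411 = -3.2411%.

-3.24%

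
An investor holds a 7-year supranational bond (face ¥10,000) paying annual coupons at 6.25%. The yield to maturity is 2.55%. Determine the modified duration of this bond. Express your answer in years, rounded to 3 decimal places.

5.856 years

Periodic yield y = 0.0255. First find Macaulay duration:
  t   CF        PV=CF/(1+0.0255)^t    t·PV
  1       625.00       609.4588       609.4588
  2       625.00       594.3040     1,188.6081
  3       625.00       579.5261     1,738.5784
  4       625.00       565.1157     2,260.4627
  5       625.00       551.0636     2,755.3178
  6       625.00       537.3609     3,224.1652
  7    10,625.00     8,907.9811    62,355.8675
  Σ                 12,344.8102    74,132.4585
P = 12,344.8102; Macaulay duration = 74,132.4585 / 12,344.8102 = 6.00515 years.
Modified duration = D_Mac / (1 + y) = 6.00515 / 1.0255 = 5.85583 years.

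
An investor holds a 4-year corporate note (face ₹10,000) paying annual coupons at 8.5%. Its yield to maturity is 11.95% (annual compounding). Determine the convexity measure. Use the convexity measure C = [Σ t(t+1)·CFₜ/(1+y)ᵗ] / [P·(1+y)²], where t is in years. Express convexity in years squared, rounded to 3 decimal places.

13.461

With y = 0.1195:
  t   CF        PV=CF/(1+0.1195)^t    t·PV        t(t+1)·PV
  1       850.00       759.2675       759.2675       1,518.5351
  2       850.00       678.2202     1,356.4404       4,069.3213
  3       850.00       605.8242     1,817.4727       7,269.8906
  4    10,850.00     6,907.6981    27,630.7923     138,153.9614
  Σ                  8,951.0100    31,563.9729     151,011.7084
P = 8,951.0100.
Convexity = Σ t(t+1)·PV / [P·(1+y)²] = 151,011.7084 / (8,951.0100 × 1.253280) = 13.46140.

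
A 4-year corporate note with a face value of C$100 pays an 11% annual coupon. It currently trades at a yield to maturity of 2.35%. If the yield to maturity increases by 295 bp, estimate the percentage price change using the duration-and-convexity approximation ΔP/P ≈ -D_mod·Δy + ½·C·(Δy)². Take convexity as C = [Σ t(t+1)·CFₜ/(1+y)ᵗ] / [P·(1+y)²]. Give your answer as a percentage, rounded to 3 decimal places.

-9.451%

With y = 0.0235:
  t   CF        PV=CF/(1+0.0235)^t    t·PV        t(t+1)·PV
  1        11.00        10.7474        10.7474          21.4949
  2        11.00        10.5007        21.0013          63.0040
  3        11.00        10.2596        30.7787         123.1148
  4       111.00       101.1513       404.6053       2,023.0266
  Σ                    132.6590       467.1328       2,230.6403
P = 132.6590; D_Mac = 3.52130 yrs; D_mod = 3.44045 yrs; C = 16.05156.
Duration effect: -3.44045 × (+0.0295) = -0.101493
Convexity effect: 0.5 × 16.05156 × (0.0295)² = +0.0069844
ΔP/P ≈ -0.101493 + 0.0069844 = -0.094509 = -9.4509%.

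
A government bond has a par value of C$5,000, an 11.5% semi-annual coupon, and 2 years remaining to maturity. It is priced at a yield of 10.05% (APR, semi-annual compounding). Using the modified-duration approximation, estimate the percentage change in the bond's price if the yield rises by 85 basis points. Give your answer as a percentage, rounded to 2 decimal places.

-1.49%

Periodic yield y = 0.05025. Modified duration first:
  t   CF        PV=CF/(1+0.05025)^t    t·PV
  1       287.50       273.7443       273.7443
  2       287.50       260.6468       521.2937
  3       287.50       248.1760       744.5280
  4     5,287.50     4,345.8989    17,383.5956
  Σ                  5,128.4661    18,923.1617
P = 5,128.4661; D_Mac = 3.68983 half-year periods = 1.84491 yrs; D_mod = 1.84491/(1+0.05025) = 1.75664 yrs.
ΔP/P ≈ -D_mod · Δy = -1.75664 × (+0.0085) = -0.014931 = -1.4931%.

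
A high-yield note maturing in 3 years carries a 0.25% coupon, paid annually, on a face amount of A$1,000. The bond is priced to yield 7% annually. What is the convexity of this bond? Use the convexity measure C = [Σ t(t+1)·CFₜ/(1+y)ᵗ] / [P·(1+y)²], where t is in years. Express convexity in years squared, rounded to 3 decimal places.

10.443

With y = 0.07:
  t   CF        PV=CF/(1+0.07)^t    t·PV        t(t+1)·PV
  1         2.50         2.3364         2.3364           4.6729
  2         2.50         2.1836         4.3672          13.1016
  3     1,002.50       818.3386     2,455.0159       9,820.0635
  Σ                    822.8587     2,461.7195       9,837.8379
P = 822.8587.
Convexity = Σ t(t+1)·PV / [P·(1+y)²] = 9,837.8379 / (822.8587 × 1.144900) = 10.44256.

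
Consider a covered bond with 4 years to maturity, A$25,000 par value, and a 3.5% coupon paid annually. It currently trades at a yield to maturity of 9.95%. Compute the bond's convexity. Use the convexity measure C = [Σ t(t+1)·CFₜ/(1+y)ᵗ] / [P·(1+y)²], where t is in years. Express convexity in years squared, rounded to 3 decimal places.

15.307

With y = 0.0995:
  t   CF        PV=CF/(1+0.0995)^t    t·PV        t(t+1)·PV
  1       875.00       795.8163       795.8163       1,591.6326
  2       875.00       723.7983     1,447.5967       4,342.7901
  3       875.00       658.2977     1,974.8932       7,899.5727
  4    25,875.00    17,705.1424    70,820.5695     354,102.8477
  Σ                 19,883.0547    75,038.8757     367,936.8430
P = 19,883.0547.
Convexity = Σ t(t+1)·PV / [P·(1+y)²] = 367,936.8430 / (19,883.0547 × 1.208900) = 15.30734.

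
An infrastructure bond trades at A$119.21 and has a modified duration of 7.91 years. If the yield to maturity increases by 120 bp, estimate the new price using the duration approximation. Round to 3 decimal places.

Duration approximation: ΔP/P ≈ -D_mod · Δy = -7.91 × (+0.012) = -0.094920.
New price ≈ 119.21 × (1 - 0.094920) = 107.8945868.

A$107.895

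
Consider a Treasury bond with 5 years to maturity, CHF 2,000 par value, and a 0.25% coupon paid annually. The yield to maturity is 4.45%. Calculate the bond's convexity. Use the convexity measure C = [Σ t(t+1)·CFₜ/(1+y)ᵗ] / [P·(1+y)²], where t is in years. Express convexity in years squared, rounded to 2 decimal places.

With y = 0.0445:
  t   CF        PV=CF/(1+0.0445)^t    t·PV        t(t+1)·PV
  1         5.00         4.7870         4.7870           9.5740
  2         5.00         4.5830         9.1661          27.4982
  3         5.00         4.3878        13.1633          52.6533
  4         5.00         4.2008        16.8034          84.0168
  5     2,005.00     1,612.7690     8,063.8448      48,383.0687
  Σ                  1,630.7276     8,107.7645      48,556.8110
P = 1,630.7276.
Convexity = Σ t(t+1)·PV / [P·(1+y)²] = 48,556.8110 / (1,630.7276 × 1.090980) = 27.29304.

27.29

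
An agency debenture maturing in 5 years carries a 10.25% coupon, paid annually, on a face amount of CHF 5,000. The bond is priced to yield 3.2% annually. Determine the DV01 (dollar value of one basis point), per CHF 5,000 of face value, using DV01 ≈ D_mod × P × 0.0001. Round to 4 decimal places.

Periodic yield y = 0.032.
  t   CF        PV=CF/(1+0.032)^t    t·PV
  1       512.50       496.6085       496.6085
  2       512.50       481.2098       962.4196
  3       512.50       466.2886     1,398.8657
  4       512.50       451.8300     1,807.3201
  5     5,512.50     4,709.2323    23,546.1616
  Σ                  6,605.1693    28,211.3756
P = 6,605.1693; D_Mac = 4.27111 yrs; D_mod = 4.13867 yrs.
DV01 ≈ 4.13867 × 6,605.1693 × 0.0001 = 2.733660.

CHF 2.7337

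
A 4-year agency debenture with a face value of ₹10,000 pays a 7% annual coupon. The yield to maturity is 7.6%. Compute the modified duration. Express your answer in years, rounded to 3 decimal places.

3.364 years

Periodic yield y = 0.076. First find Macaulay duration:
  t   CF        PV=CF/(1+0.076)^t    t·PV
  1       700.00       650.5576       650.5576
  2       700.00       604.6075     1,209.2149
  3       700.00       561.9028     1,685.7085
  4    10,700.00     7,982.4222    31,929.6886
  Σ                  9,799.4901    35,475.1697
P = 9,799.4901; Macaulay duration = 35,475.1697 / 9,799.4901 = 3.62010 years.
Modified duration = D_Mac / (1 + y) = 3.62010 / 1.076 = 3.36441 years.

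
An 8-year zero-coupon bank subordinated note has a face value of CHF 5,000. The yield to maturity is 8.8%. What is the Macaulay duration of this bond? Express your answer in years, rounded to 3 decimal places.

8.000 years

A zero-coupon bond has a single cash flow at maturity, so its Macaulay duration equals its maturity: 8 years.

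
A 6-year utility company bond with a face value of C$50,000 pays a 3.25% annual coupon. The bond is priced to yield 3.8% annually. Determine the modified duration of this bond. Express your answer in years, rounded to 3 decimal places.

Periodic yield y = 0.038. First find Macaulay duration:
  t   CF        PV=CF/(1+0.038)^t    t·PV
  1     1,625.00     1,565.5106     1,565.5106
  2     1,625.00     1,508.1990     3,016.3981
  3     1,625.00     1,452.9856     4,358.9567
  4     1,625.00     1,399.7934     5,599.1737
  5     1,625.00     1,348.5486     6,742.7429
  6    51,625.00    41,273.9414   247,643.6486
  Σ                 48,548.9787   268,926.4307
P = 48,548.9787; Macaulay duration = 268,926.4307 / 48,548.9787 = 5.53928 years.
Modified duration = D_Mac / (1 + y) = 5.53928 / 1.038 = 5.33649 years.

5.336 years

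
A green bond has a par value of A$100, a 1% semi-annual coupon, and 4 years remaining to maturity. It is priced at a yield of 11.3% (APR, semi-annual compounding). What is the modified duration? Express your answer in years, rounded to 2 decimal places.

3.70 years

Periodic yield y = 0.0565. First find Macaulay duration:
  t   CF        PV=CF/(1+0.0565)^t    t·PV
  1         0.50         0.4733         0.4733
  2         0.50         0.4480         0.8959
  3         0.50         0.4240         1.2720
  4         0.50         0.4013         1.6053
  5         0.50         0.3799         1.8993
  6         0.50         0.3595         2.1573
  7         0.50         0.3403         2.3822
  8       100.50        64.7456       517.9646
  Σ                     67.5718       528.6498
P = 67.5718; Macaulay duration = 528.6498 / 67.5718 = 7.82352 half-year periods = 3.91176 years.
Modified duration = D_Mac / (1 + y) = 3.91176 / 1.0565 = 3.70257 years.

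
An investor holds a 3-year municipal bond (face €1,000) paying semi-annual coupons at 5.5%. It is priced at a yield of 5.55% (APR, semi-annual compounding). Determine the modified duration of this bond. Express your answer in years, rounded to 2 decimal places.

2.73 years

Periodic yield y = 0.02775. First find Macaulay duration:
  t   CF        PV=CF/(1+0.02775)^t    t·PV
  1        27.50        26.7575        26.7575
  2        27.50        26.0350        52.0700
  3        27.50        25.3320        75.9961
  4        27.50        24.6481        98.5922
  5        27.50        23.9825       119.9127
  6     1,027.50       871.8804     5,231.2824
  Σ                    998.6355     5,604.6110
P = 998.6355; Macaulay duration = 5,604.6110 / 998.6355 = 5.61227 half-year periods = 2.80613 years.
Modified duration = D_Mac / (1 + y) = 2.80613 / 1.02775 = 2.73037 years.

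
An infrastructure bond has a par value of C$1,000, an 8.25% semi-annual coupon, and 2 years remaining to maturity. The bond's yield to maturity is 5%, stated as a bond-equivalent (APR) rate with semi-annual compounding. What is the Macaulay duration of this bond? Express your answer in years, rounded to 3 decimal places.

Periodic yield y = 0.025. Discount each cash flow and weight by its period:
  t   CF        PV=CF/(1+0.025)^t    t·PV
  1        41.25        40.2439        40.2439
  2        41.25        39.2623        78.5247
  3        41.25        38.3047       114.9142
  4     1,041.25       943.3211     3,773.2844
  Σ                  1,061.1321     4,006.9672
Price P = Σ PV = 1,061.1321.
Macaulay duration = Σ(t·PV) / P = 4,006.9672 / 1,061.1321 = 3.77612 half-year periods.
In years: 3.77612 / 2 = 1.88806 years.

1.888 years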